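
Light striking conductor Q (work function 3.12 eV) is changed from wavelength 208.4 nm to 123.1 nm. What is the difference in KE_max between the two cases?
4.1225 eV

Using Einstein's equation: KE_max = hc/λ - φ

For λ₁ = 208.4 nm:
KE₁ = hc/λ₁ - φ = 5.9493 - 3.12 = 2.8293 eV

For λ₂ = 123.1 nm:
KE₂ = hc/λ₂ - φ = 10.0718 - 3.12 = 6.9518 eV

Change in KE:
ΔKE = KE₂ - KE₁ = 6.9518 - 2.8293 = 4.1225 eV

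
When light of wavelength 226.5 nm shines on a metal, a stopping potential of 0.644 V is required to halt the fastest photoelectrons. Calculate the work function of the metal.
4.83 eV

The stopping potential gives the maximum kinetic energy: KE_max = eV_s = 0.644 eV

From Einstein's photoelectric equation: KE_max = hc/λ - φ
Rearranging: φ = hc/λ - KE_max

Calculate photon energy:
E_photon = hc/λ = (6.626×10⁻³⁴ J·s)(3×10⁸ m/s) / (226.5×10⁻⁹ m) = 5.4739 eV

Therefore:
φ = 5.4739 - 0.644 = 4.83 eV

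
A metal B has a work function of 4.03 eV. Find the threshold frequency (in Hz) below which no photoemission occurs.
9.7445e+14 Hz

The threshold frequency is when the photon energy equals the work function:
hf₀ = φ

Solving for f₀:
f₀ = φ/h = (4.03 eV × 1.602×10⁻¹⁹ J/eV) / (6.626×10⁻³⁴ J·s)
f₀ = 9.7445e+14 Hz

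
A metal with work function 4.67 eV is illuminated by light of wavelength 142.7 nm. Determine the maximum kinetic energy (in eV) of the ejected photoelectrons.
4.0185 eV

Using Einstein's photoelectric equation: KE_max = hf - φ = hc/λ - φ

First, calculate the photon energy:
E_photon = hc/λ = (6.626×10⁻³⁴ J·s)(3×10⁸ m/s) / (142.7×10⁻⁹ m)
E_photon = 8.6885 eV

Then, the maximum kinetic energy:
KE_max = E_photon - φ = 8.6885 eV - 4.67 eV = 4.0185 eV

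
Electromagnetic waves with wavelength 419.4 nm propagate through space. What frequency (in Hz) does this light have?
7.1481e+14 Hz

Using the wave equation: c = fλ

Solving for frequency:
f = c/λ = (3×10⁸ m/s) / (419.4×10⁻⁹ m)
f = 7.1481e+14 Hz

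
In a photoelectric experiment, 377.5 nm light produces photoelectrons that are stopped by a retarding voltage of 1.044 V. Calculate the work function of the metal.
2.24 eV

The stopping potential gives the maximum kinetic energy: KE_max = eV_s = 1.044 eV

From Einstein's photoelectric equation: KE_max = hc/λ - φ
Rearranging: φ = hc/λ - KE_max

Calculate photon energy:
E_photon = hc/λ = (6.626×10⁻³⁴ J·s)(3×10⁸ m/s) / (377.5×10⁻⁹ m) = 3.2843 eV

Therefore:
φ = 3.2843 - 1.044 = 2.24 eV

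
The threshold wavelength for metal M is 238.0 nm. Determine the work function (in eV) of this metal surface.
5.21 eV

At the threshold wavelength, photon energy equals work function:
φ = hc/λ₀

Calculating:
φ = (6.626×10⁻³⁴ J·s)(3×10⁸ m/s) / (238.0×10⁻⁹ m)
φ = 5.21 eV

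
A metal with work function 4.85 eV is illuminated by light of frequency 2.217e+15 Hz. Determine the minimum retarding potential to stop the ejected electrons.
4.3188 V

The stopping potential V_s satisfies: eV_s = KE_max

First, find KE_max using Einstein's equation:
E_photon = hf = (6.626×10⁻³⁴ J·s)(2.217e+15 Hz) = 9.1688 eV
KE_max = E_photon - φ = 9.1688 - 4.85 = 4.3188 eV

Since eV_s = KE_max:
V_s = KE_max/e = 4.3188 V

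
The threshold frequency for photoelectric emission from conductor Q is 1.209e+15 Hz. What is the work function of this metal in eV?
5.00 eV

At the threshold frequency, photon energy equals work function:
φ = hf₀

Calculating:
φ = (6.626×10⁻³⁴ J·s)(1.209e+15 Hz)
φ = 5.00 eV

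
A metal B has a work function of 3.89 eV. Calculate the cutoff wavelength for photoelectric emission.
318.73 nm

The threshold wavelength is when the photon energy equals the work function:
hc/λ₀ = φ

Solving for λ₀:
λ₀ = hc/φ = (6.626×10⁻³⁴ J·s)(3×10⁸ m/s) / (3.89 eV × 1.602×10⁻¹⁹ J/eV)
λ₀ = 318.73 nm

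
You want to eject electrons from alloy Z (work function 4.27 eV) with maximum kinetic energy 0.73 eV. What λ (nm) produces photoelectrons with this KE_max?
247.97 nm

From Einstein's equation: KE_max = hc/λ - φ

Rearranging for λ:
hc/λ = KE_max + φ
λ = hc/(KE_max + φ)

Required photon energy:
E_photon = KE_max + φ = 0.73 + 4.27 = 5.00 eV

Required wavelength:
λ = hc/E_photon = (6.626×10⁻³⁴)(3×10⁸) / (5.00 × 1.602×10⁻¹⁹)
λ = 247.97 nm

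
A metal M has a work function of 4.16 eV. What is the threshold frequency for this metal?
1.0059e+15 Hz

The threshold frequency is when the photon energy equals the work function:
hf₀ = φ

Solving for f₀:
f₀ = φ/h = (4.16 eV × 1.602×10⁻¹⁹ J/eV) / (6.626×10⁻³⁴ J·s)
f₀ = 1.0059e+15 Hz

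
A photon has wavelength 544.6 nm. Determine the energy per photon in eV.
2.2766 eV

Using E = hf = hc/λ:

E = hc/λ = (6.626×10⁻³⁴ J·s)(3×10⁸ m/s) / (544.6×10⁻⁹ m)
E = 2.2766 eV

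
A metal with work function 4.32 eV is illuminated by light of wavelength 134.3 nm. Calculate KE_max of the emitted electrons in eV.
4.9119 eV

Using Einstein's photoelectric equation: KE_max = hf - φ = hc/λ - φ

First, calculate the photon energy:
E_photon = hc/λ = (6.626×10⁻³⁴ J·s)(3×10⁸ m/s) / (134.3×10⁻⁹ m)
E_photon = 9.2319 eV

Then, the maximum kinetic energy:
KE_max = E_photon - φ = 9.2319 eV - 4.32 eV = 4.9119 eV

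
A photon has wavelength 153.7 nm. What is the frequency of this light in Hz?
1.9505e+15 Hz

Using the wave equation: c = fλ

Solving for frequency:
f = c/λ = (3×10⁸ m/s) / (153.7×10⁻⁹ m)
f = 1.9505e+15 Hz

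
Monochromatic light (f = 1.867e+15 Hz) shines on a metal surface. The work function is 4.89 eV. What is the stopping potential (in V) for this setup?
2.8313 V

The stopping potential V_s satisfies: eV_s = KE_max

First, find KE_max using Einstein's equation:
E_photon = hf = (6.626×10⁻³⁴ J·s)(1.867e+15 Hz) = 7.7213 eV
KE_max = E_photon - φ = 7.7213 - 4.89 = 2.8313 eV

Since eV_s = KE_max:
V_s = KE_max/e = 2.8313 V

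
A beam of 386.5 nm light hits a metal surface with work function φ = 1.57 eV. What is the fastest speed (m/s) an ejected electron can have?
7.5904e+05 m/s

First, find the maximum kinetic energy:
E_photon = hc/λ = 3.2079 eV
KE_max = E_photon - φ = 3.2079 - 1.57 = 1.6379 eV

Convert to Joules: KE_max = 1.6379 × 1.602×10⁻¹⁹ J = 2.6242e-19 J

Then use KE = ½mv² to find velocity:
v = √(2·KE/m) = √(2 × 2.6242e-19 J / 9.109e-31 kg)
v = 7.5904e+05 m/s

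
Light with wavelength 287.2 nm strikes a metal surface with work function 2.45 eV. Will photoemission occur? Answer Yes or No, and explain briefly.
Yes

For photoemission, the photon energy must exceed the work function.

Photon energy: E = hc/λ = 4.3170 eV
Work function: φ = 2.45 eV

Since E_photon (4.3170 eV) > φ (2.45 eV), photoemission WILL occur.
The threshold wavelength is λ₀ = hc/φ = 506.1 nm.
Since 287.2 nm < 506.1 nm, the light has sufficient energy.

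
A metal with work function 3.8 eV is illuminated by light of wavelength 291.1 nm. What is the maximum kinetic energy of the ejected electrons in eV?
0.4592 eV

Using Einstein's photoelectric equation: KE_max = hf - φ = hc/λ - φ

First, calculate the photon energy:
E_photon = hc/λ = (6.626×10⁻³⁴ J·s)(3×10⁸ m/s) / (291.1×10⁻⁹ m)
E_photon = 4.2592 eV

Then, the maximum kinetic energy:
KE_max = E_photon - φ = 4.2592 eV - 3.8 eV = 0.4592 eV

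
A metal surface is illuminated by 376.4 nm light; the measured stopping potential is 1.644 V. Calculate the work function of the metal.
1.65 eV

The stopping potential gives the maximum kinetic energy: KE_max = eV_s = 1.644 eV

From Einstein's photoelectric equation: KE_max = hc/λ - φ
Rearranging: φ = hc/λ - KE_max

Calculate photon energy:
E_photon = hc/λ = (6.626×10⁻³⁴ J·s)(3×10⁸ m/s) / (376.4×10⁻⁹ m) = 3.2939 eV

Therefore:
φ = 3.2939 - 1.644 = 1.65 eV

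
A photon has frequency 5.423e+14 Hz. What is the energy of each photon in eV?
2.2428 eV

Using E = hf:

E = hf = (6.626×10⁻³⁴ J·s)(5.423e+14 Hz)
E = 2.2428 eV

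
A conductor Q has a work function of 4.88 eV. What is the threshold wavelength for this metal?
254.07 nm

The threshold wavelength is when the photon energy equals the work function:
hc/λ₀ = φ

Solving for λ₀:
λ₀ = hc/φ = (6.626×10⁻³⁴ J·s)(3×10⁸ m/s) / (4.88 eV × 1.602×10⁻¹⁹ J/eV)
λ₀ = 254.07 nm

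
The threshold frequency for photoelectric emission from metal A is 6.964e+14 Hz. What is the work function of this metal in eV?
2.88 eV

At the threshold frequency, photon energy equals work function:
φ = hf₀

Calculating:
φ = (6.626×10⁻³⁴ J·s)(6.964e+14 Hz)
φ = 2.88 eV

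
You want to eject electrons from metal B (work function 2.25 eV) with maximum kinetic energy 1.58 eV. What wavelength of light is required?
323.72 nm

From Einstein's equation: KE_max = hc/λ - φ

Rearranging for λ:
hc/λ = KE_max + φ
λ = hc/(KE_max + φ)

Required photon energy:
E_photon = KE_max + φ = 1.58 + 2.25 = 3.83 eV

Required wavelength:
λ = hc/E_photon = (6.626×10⁻³⁴)(3×10⁸) / (3.83 × 1.602×10⁻¹⁹)
λ = 323.72 nm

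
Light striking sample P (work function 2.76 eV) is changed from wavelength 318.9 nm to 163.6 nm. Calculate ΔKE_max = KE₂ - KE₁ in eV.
3.6906 eV

Using Einstein's equation: KE_max = hc/λ - φ

For λ₁ = 318.9 nm:
KE₁ = hc/λ₁ - φ = 3.8879 - 2.76 = 1.1279 eV

For λ₂ = 163.6 nm:
KE₂ = hc/λ₂ - φ = 7.5785 - 2.76 = 4.8185 eV

Change in KE:
ΔKE = KE₂ - KE₁ = 4.8185 - 1.1279 = 3.6906 eV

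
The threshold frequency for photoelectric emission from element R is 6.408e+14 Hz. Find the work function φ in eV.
2.65 eV

At the threshold frequency, photon energy equals work function:
φ = hf₀

Calculating:
φ = (6.626×10⁻³⁴ J·s)(6.408e+14 Hz)
φ = 2.65 eV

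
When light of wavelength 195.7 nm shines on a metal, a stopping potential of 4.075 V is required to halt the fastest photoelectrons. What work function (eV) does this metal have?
2.26 eV

The stopping potential gives the maximum kinetic energy: KE_max = eV_s = 4.075 eV

From Einstein's photoelectric equation: KE_max = hc/λ - φ
Rearranging: φ = hc/λ - KE_max

Calculate photon energy:
E_photon = hc/λ = (6.626×10⁻³⁴ J·s)(3×10⁸ m/s) / (195.7×10⁻⁹ m) = 6.3354 eV

Therefore:
φ = 6.3354 - 4.075 = 2.26 eV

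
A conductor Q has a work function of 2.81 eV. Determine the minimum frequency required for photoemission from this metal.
6.7945e+14 Hz

The threshold frequency is when the photon energy equals the work function:
hf₀ = φ

Solving for f₀:
f₀ = φ/h = (2.81 eV × 1.602×10⁻¹⁹ J/eV) / (6.626×10⁻³⁴ J·s)
f₀ = 6.7945e+14 Hz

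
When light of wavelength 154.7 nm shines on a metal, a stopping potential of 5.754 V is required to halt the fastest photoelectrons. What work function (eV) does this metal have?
2.26 eV

The stopping potential gives the maximum kinetic energy: KE_max = eV_s = 5.754 eV

From Einstein's photoelectric equation: KE_max = hc/λ - φ
Rearranging: φ = hc/λ - KE_max

Calculate photon energy:
E_photon = hc/λ = (6.626×10⁻³⁴ J·s)(3×10⁸ m/s) / (154.7×10⁻⁹ m) = 8.0145 eV

Therefore:
φ = 8.0145 - 5.754 = 2.26 eV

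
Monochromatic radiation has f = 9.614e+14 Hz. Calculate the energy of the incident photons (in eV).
3.9760 eV

Using E = hf:

E = hf = (6.626×10⁻³⁴ J·s)(9.614e+14 Hz)
E = 3.9760 eV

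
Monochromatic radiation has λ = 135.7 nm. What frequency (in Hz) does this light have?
2.2092e+15 Hz

Using the wave equation: c = fλ

Solving for frequency:
f = c/λ = (3×10⁸ m/s) / (135.7×10⁻⁹ m)
f = 2.2092e+15 Hz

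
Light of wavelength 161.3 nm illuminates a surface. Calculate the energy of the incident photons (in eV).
7.6866 eV

Using E = hf = hc/λ:

E = hc/λ = (6.626×10⁻³⁴ J·s)(3×10⁸ m/s) / (161.3×10⁻⁹ m)
E = 7.6866 eV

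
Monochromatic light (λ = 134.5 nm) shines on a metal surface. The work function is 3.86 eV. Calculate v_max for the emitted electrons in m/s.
1.3729e+06 m/s

First, find the maximum kinetic energy:
E_photon = hc/λ = 9.2182 eV
KE_max = E_photon - φ = 9.2182 - 3.86 = 5.3582 eV

Convert to Joules: KE_max = 5.3582 × 1.602×10⁻¹⁹ J = 8.5847e-19 J

Then use KE = ½mv² to find velocity:
v = √(2·KE/m) = √(2 × 8.5847e-19 J / 9.109e-31 kg)
v = 1.3729e+06 m/s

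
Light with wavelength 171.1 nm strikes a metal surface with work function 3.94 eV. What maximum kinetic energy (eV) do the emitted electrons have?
3.3063 eV

Using Einstein's photoelectric equation: KE_max = hf - φ = hc/λ - φ

First, calculate the photon energy:
E_photon = hc/λ = (6.626×10⁻³⁴ J·s)(3×10⁸ m/s) / (171.1×10⁻⁹ m)
E_photon = 7.2463 eV

Then, the maximum kinetic energy:
KE_max = E_photon - φ = 7.2463 eV - 3.94 eV = 3.3063 eV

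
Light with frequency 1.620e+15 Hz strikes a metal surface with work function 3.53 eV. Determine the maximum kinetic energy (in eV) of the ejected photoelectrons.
3.1698 eV

Using Einstein's photoelectric equation: KE_max = hf - φ

First, calculate the photon energy:
E_photon = hf = (6.626×10⁻³⁴ J·s)(1.620e+15 Hz)
E_photon = 6.6998 eV

Then, the maximum kinetic energy:
KE_max = E_photon - φ = 6.6998 eV - 3.53 eV = 3.1698 eV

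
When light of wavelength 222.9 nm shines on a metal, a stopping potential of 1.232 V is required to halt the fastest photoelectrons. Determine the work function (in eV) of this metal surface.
4.33 eV

The stopping potential gives the maximum kinetic energy: KE_max = eV_s = 1.232 eV

From Einstein's photoelectric equation: KE_max = hc/λ - φ
Rearranging: φ = hc/λ - KE_max

Calculate photon energy:
E_photon = hc/λ = (6.626×10⁻³⁴ J·s)(3×10⁸ m/s) / (222.9×10⁻⁹ m) = 5.5623 eV

Therefore:
φ = 5.5623 - 1.232 = 4.33 eV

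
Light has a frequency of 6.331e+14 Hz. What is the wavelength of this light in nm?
473.53 nm

Using the wave equation: c = fλ

Solving for wavelength:
λ = c/f = (3×10⁸ m/s) / (6.331e+14 Hz)
λ = 473.53 nm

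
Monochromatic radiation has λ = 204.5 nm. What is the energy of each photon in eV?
6.0628 eV

Using E = hf = hc/λ:

E = hc/λ = (6.626×10⁻³⁴ J·s)(3×10⁸ m/s) / (204.5×10⁻⁹ m)
E = 6.0628 eV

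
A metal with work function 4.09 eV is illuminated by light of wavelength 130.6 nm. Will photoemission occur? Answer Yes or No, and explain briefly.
Yes

For photoemission, the photon energy must exceed the work function.

Photon energy: E = hc/λ = 9.4934 eV
Work function: φ = 4.09 eV

Since E_photon (9.4934 eV) > φ (4.09 eV), photoemission WILL occur.
The threshold wavelength is λ₀ = hc/φ = 303.1 nm.
Since 130.6 nm < 303.1 nm, the light has sufficient energy.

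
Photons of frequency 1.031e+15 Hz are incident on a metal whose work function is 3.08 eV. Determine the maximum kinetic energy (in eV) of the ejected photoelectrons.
1.1839 eV

Using Einstein's photoelectric equation: KE_max = hf - φ

First, calculate the photon energy:
E_photon = hf = (6.626×10⁻³⁴ J·s)(1.031e+15 Hz)
E_photon = 4.2639 eV

Then, the maximum kinetic energy:
KE_max = E_photon - φ = 4.2639 eV - 3.08 eV = 1.1839 eV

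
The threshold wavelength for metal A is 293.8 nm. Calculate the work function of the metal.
4.22 eV

At the threshold wavelength, photon energy equals work function:
φ = hc/λ₀

Calculating:
φ = (6.626×10⁻³⁴ J·s)(3×10⁸ m/s) / (293.8×10⁻⁹ m)
φ = 4.22 eV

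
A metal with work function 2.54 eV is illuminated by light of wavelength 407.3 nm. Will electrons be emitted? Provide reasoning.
Yes

For photoemission, the photon energy must exceed the work function.

Photon energy: E = hc/λ = 3.0441 eV
Work function: φ = 2.54 eV

Since E_photon (3.0441 eV) > φ (2.54 eV), photoemission WILL occur.
The threshold wavelength is λ₀ = hc/φ = 488.1 nm.
Since 407.3 nm < 488.1 nm, the light has sufficient energy.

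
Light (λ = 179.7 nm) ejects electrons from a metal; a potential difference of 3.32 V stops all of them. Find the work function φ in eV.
3.58 eV

The stopping potential gives the maximum kinetic energy: KE_max = eV_s = 3.32 eV

From Einstein's photoelectric equation: KE_max = hc/λ - φ
Rearranging: φ = hc/λ - KE_max

Calculate photon energy:
E_photon = hc/λ = (6.626×10⁻³⁴ J·s)(3×10⁸ m/s) / (179.7×10⁻⁹ m) = 6.8995 eV

Therefore:
φ = 6.8995 - 3.32 = 3.58 eV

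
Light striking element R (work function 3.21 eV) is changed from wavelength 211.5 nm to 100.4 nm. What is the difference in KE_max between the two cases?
6.4869 eV

Using Einstein's equation: KE_max = hc/λ - φ

For λ₁ = 211.5 nm:
KE₁ = hc/λ₁ - φ = 5.8621 - 3.21 = 2.6521 eV

For λ₂ = 100.4 nm:
KE₂ = hc/λ₂ - φ = 12.3490 - 3.21 = 9.1390 eV

Change in KE:
ΔKE = KE₂ - KE₁ = 9.1390 - 2.6521 = 6.4869 eV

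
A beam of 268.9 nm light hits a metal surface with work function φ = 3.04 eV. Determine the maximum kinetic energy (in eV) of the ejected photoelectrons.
1.5708 eV

Using Einstein's photoelectric equation: KE_max = hf - φ = hc/λ - φ

First, calculate the photon energy:
E_photon = hc/λ = (6.626×10⁻³⁴ J·s)(3×10⁸ m/s) / (268.9×10⁻⁹ m)
E_photon = 4.6108 eV

Then, the maximum kinetic energy:
KE_max = E_photon - φ = 4.6108 eV - 3.04 eV = 1.5708 eV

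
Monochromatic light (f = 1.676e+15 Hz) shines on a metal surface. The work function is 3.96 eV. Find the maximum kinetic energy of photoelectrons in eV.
2.9714 eV

Using Einstein's photoelectric equation: KE_max = hf - φ

First, calculate the photon energy:
E_photon = hf = (6.626×10⁻³⁴ J·s)(1.676e+15 Hz)
E_photon = 6.9314 eV

Then, the maximum kinetic energy:
KE_max = E_photon - φ = 6.9314 eV - 3.96 eV = 2.9714 eV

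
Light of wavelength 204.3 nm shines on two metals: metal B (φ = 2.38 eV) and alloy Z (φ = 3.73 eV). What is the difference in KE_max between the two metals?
1.3500 eV

Using KE_max = hc/λ - φ for each metal:

Photon energy: E = hc/λ = 6.0687 eV

For metal B (φ₁ = 2.38 eV):
KE₁ = E - φ₁ = 6.0687 - 2.38 = 3.6887 eV

For alloy Z (φ₂ = 3.73 eV):
KE₂ = E - φ₂ = 6.0687 - 3.73 = 2.3387 eV

Difference:
ΔKE = KE₁ - KE₂ = 3.6887 - 2.3387 = 1.3500 eV

Note: The difference equals the difference in work functions: 3.73 - 2.38 = 1.35 eV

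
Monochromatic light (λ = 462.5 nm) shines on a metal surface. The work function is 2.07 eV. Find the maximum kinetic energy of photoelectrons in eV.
0.6107 eV

Using Einstein's photoelectric equation: KE_max = hf - φ = hc/λ - φ

First, calculate the photon energy:
E_photon = hc/λ = (6.626×10⁻³⁴ J·s)(3×10⁸ m/s) / (462.5×10⁻⁹ m)
E_photon = 2.6807 eV

Then, the maximum kinetic energy:
KE_max = E_photon - φ = 2.6807 eV - 2.07 eV = 0.6107 eV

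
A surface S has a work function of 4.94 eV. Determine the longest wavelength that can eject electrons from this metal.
250.98 nm

The threshold wavelength is when the photon energy equals the work function:
hc/λ₀ = φ

Solving for λ₀:
λ₀ = hc/φ = (6.626×10⁻³⁴ J·s)(3×10⁸ m/s) / (4.94 eV × 1.602×10⁻¹⁹ J/eV)
λ₀ = 250.98 nm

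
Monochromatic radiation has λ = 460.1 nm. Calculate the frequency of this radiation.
6.5158e+14 Hz

Using the wave equation: c = fλ

Solving for frequency:
f = c/λ = (3×10⁸ m/s) / (460.1×10⁻⁹ m)
f = 6.5158e+14 Hz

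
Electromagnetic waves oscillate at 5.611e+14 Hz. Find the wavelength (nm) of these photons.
534.29 nm

Using the wave equation: c = fλ

Solving for wavelength:
λ = c/f = (3×10⁸ m/s) / (5.611e+14 Hz)
λ = 534.29 nm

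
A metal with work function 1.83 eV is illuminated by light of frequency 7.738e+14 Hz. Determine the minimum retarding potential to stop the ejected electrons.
1.3702 V

The stopping potential V_s satisfies: eV_s = KE_max

First, find KE_max using Einstein's equation:
E_photon = hf = (6.626×10⁻³⁴ J·s)(7.738e+14 Hz) = 3.2002 eV
KE_max = E_photon - φ = 3.2002 - 1.83 = 1.3702 eV

Since eV_s = KE_max:
V_s = KE_max/e = 1.3702 V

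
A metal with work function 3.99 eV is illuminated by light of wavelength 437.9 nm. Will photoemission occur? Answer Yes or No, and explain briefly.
No

For photoemission, the photon energy must exceed the work function.

Photon energy: E = hc/λ = 2.8313 eV
Work function: φ = 3.99 eV

Since E_photon (2.8313 eV) < φ (3.99 eV), photoemission will NOT occur.
The threshold wavelength is λ₀ = hc/φ = 310.7 nm.
Since 437.9 nm > 310.7 nm, the photons lack sufficient energy.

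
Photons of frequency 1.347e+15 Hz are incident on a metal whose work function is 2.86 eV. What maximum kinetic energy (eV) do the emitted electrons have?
2.7107 eV

Using Einstein's photoelectric equation: KE_max = hf - φ

First, calculate the photon energy:
E_photon = hf = (6.626×10⁻³⁴ J·s)(1.347e+15 Hz)
E_photon = 5.5707 eV

Then, the maximum kinetic energy:
KE_max = E_photon - φ = 5.5707 eV - 2.86 eV = 2.7107 eV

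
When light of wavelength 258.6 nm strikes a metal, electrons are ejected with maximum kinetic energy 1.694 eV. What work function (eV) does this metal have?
3.10 eV

From Einstein's photoelectric equation: KE_max = hf - φ = hc/λ - φ

Rearranging for φ:
φ = hc/λ - KE_max

Calculate photon energy:
E_photon = hc/λ = 4.7944 eV

Therefore:
φ = 4.7944 - 1.694 = 3.10 eV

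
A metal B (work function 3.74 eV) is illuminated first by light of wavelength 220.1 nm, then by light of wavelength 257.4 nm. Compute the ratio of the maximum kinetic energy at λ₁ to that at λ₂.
1.7581

Using Einstein's equation: KE_max = hc/λ - φ

For λ₁ = 220.1 nm:
E₁ = hc/λ₁ = 5.6331 eV
KE₁ = E₁ - φ = 5.6331 - 3.74 = 1.8931 eV

For λ₂ = 257.4 nm:
E₂ = hc/λ₂ = 4.8168 eV
KE₂ = E₂ - φ = 4.8168 - 3.74 = 1.0768 eV

Ratio: KE₁/KE₂ = 1.8931/1.0768 = 1.7581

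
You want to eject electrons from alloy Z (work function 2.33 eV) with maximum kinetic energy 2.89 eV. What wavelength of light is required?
237.52 nm

From Einstein's equation: KE_max = hc/λ - φ

Rearranging for λ:
hc/λ = KE_max + φ
λ = hc/(KE_max + φ)

Required photon energy:
E_photon = KE_max + φ = 2.89 + 2.33 = 5.22 eV

Required wavelength:
λ = hc/E_photon = (6.626×10⁻³⁴)(3×10⁸) / (5.22 × 1.602×10⁻¹⁹)
λ = 237.52 nm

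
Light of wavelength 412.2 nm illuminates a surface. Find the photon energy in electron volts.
3.0079 eV

Using E = hf = hc/λ:

E = hc/λ = (6.626×10⁻³⁴ J·s)(3×10⁸ m/s) / (412.2×10⁻⁹ m)
E = 3.0079 eV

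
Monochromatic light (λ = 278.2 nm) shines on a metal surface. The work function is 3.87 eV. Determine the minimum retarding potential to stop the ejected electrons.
0.5867 V

The stopping potential V_s satisfies: eV_s = KE_max

First, find KE_max using Einstein's equation:
E_photon = hc/λ = 4.4567 eV
KE_max = E_photon - φ = 4.4567 - 3.87 = 0.5867 eV

Since eV_s = KE_max:
V_s = KE_max/e = 0.5867 V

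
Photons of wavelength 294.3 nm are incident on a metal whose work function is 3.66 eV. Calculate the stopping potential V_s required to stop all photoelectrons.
0.5529 V

The stopping potential V_s satisfies: eV_s = KE_max

First, find KE_max using Einstein's equation:
E_photon = hc/λ = 4.2129 eV
KE_max = E_photon - φ = 4.2129 - 3.66 = 0.5529 eV

Since eV_s = KE_max:
V_s = KE_max/e = 0.5529 V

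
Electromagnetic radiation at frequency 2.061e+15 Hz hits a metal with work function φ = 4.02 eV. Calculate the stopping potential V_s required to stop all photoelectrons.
4.5036 V

The stopping potential V_s satisfies: eV_s = KE_max

First, find KE_max using Einstein's equation:
E_photon = hf = (6.626×10⁻³⁴ J·s)(2.061e+15 Hz) = 8.5236 eV
KE_max = E_photon - φ = 8.5236 - 4.02 = 4.5036 eV

Since eV_s = KE_max:
V_s = KE_max/e = 4.5036 V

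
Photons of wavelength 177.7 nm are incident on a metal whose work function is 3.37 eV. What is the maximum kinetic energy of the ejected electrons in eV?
3.6072 eV

Using Einstein's photoelectric equation: KE_max = hf - φ = hc/λ - φ

First, calculate the photon energy:
E_photon = hc/λ = (6.626×10⁻³⁴ J·s)(3×10⁸ m/s) / (177.7×10⁻⁹ m)
E_photon = 6.9772 eV

Then, the maximum kinetic energy:
KE_max = E_photon - φ = 6.9772 eV - 3.37 eV = 3.6072 eV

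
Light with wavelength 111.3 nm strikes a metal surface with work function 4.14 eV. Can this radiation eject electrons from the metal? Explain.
Yes

For photoemission, the photon energy must exceed the work function.

Photon energy: E = hc/λ = 11.1396 eV
Work function: φ = 4.14 eV

Since E_photon (11.1396 eV) > φ (4.14 eV), photoemission WILL occur.
The threshold wavelength is λ₀ = hc/φ = 299.5 nm.
Since 111.3 nm < 299.5 nm, the light has sufficient energy.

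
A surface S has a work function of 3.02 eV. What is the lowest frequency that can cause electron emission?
7.3023e+14 Hz

The threshold frequency is when the photon energy equals the work function:
hf₀ = φ

Solving for f₀:
f₀ = φ/h = (3.02 eV × 1.602×10⁻¹⁹ J/eV) / (6.626×10⁻³⁴ J·s)
f₀ = 7.3023e+14 Hz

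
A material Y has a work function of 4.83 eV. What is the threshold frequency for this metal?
1.1679e+15 Hz

The threshold frequency is when the photon energy equals the work function:
hf₀ = φ

Solving for f₀:
f₀ = φ/h = (4.83 eV × 1.602×10⁻¹⁹ J/eV) / (6.626×10⁻³⁴ J·s)
f₀ = 1.1679e+15 Hz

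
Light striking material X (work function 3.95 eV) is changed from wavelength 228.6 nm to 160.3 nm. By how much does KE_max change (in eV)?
2.3109 eV

Using Einstein's equation: KE_max = hc/λ - φ

For λ₁ = 228.6 nm:
KE₁ = hc/λ₁ - φ = 5.4236 - 3.95 = 1.4736 eV

For λ₂ = 160.3 nm:
KE₂ = hc/λ₂ - φ = 7.7345 - 3.95 = 3.7845 eV

Change in KE:
ΔKE = KE₂ - KE₁ = 3.7845 - 1.4736 = 2.3109 eV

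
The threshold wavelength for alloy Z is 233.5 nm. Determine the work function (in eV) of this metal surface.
5.31 eV

At the threshold wavelength, photon energy equals work function:
φ = hc/λ₀

Calculating:
φ = (6.626×10⁻³⁴ J·s)(3×10⁸ m/s) / (233.5×10⁻⁹ m)
φ = 5.31 eV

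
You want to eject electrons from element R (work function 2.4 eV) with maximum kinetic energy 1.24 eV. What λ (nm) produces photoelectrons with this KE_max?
340.62 nm

From Einstein's equation: KE_max = hc/λ - φ

Rearranging for λ:
hc/λ = KE_max + φ
λ = hc/(KE_max + φ)

Required photon energy:
E_photon = KE_max + φ = 1.24 + 2.4 = 3.64 eV

Required wavelength:
λ = hc/E_photon = (6.626×10⁻³⁴)(3×10⁸) / (3.64 × 1.602×10⁻¹⁹)
λ = 340.62 nm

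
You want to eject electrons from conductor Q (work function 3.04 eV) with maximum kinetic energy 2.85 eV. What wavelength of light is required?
210.50 nm

From Einstein's equation: KE_max = hc/λ - φ

Rearranging for λ:
hc/λ = KE_max + φ
λ = hc/(KE_max + φ)

Required photon energy:
E_photon = KE_max + φ = 2.85 + 3.04 = 5.89 eV

Required wavelength:
λ = hc/E_photon = (6.626×10⁻³⁴)(3×10⁸) / (5.89 × 1.602×10⁻¹⁹)
λ = 210.50 nm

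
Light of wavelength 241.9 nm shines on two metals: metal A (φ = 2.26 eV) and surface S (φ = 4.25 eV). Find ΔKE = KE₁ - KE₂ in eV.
1.9900 eV

Using KE_max = hc/λ - φ for each metal:

Photon energy: E = hc/λ = 5.1254 eV

For metal A (φ₁ = 2.26 eV):
KE₁ = E - φ₁ = 5.1254 - 2.26 = 2.8654 eV

For surface S (φ₂ = 4.25 eV):
KE₂ = E - φ₂ = 5.1254 - 4.25 = 0.8754 eV

Difference:
ΔKE = KE₁ - KE₂ = 2.8654 - 0.8754 = 1.9900 eV

Note: The difference equals the difference in work functions: 4.25 - 2.26 = 1.99 eV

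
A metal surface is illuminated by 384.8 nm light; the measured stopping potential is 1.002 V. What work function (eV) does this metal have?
2.22 eV

The stopping potential gives the maximum kinetic energy: KE_max = eV_s = 1.002 eV

From Einstein's photoelectric equation: KE_max = hc/λ - φ
Rearranging: φ = hc/λ - KE_max

Calculate photon energy:
E_photon = hc/λ = (6.626×10⁻³⁴ J·s)(3×10⁸ m/s) / (384.8×10⁻⁹ m) = 3.2220 eV

Therefore:
φ = 3.2220 - 1.002 = 2.22 eV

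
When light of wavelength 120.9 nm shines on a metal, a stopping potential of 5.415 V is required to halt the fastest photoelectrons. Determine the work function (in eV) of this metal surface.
4.84 eV

The stopping potential gives the maximum kinetic energy: KE_max = eV_s = 5.415 eV

From Einstein's photoelectric equation: KE_max = hc/λ - φ
Rearranging: φ = hc/λ - KE_max

Calculate photon energy:
E_photon = hc/λ = (6.626×10⁻³⁴ J·s)(3×10⁸ m/s) / (120.9×10⁻⁹ m) = 10.2551 eV

Therefore:
φ = 10.2551 - 5.415 = 4.84 eV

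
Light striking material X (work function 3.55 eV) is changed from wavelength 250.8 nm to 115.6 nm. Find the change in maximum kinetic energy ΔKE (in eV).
5.7817 eV

Using Einstein's equation: KE_max = hc/λ - φ

For λ₁ = 250.8 nm:
KE₁ = hc/λ₁ - φ = 4.9435 - 3.55 = 1.3935 eV

For λ₂ = 115.6 nm:
KE₂ = hc/λ₂ - φ = 10.7253 - 3.55 = 7.1753 eV

Change in KE:
ΔKE = KE₂ - KE₁ = 7.1753 - 1.3935 = 5.7817 eV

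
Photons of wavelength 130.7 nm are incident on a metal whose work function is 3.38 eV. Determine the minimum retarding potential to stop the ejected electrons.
6.1062 V

The stopping potential V_s satisfies: eV_s = KE_max

First, find KE_max using Einstein's equation:
E_photon = hc/λ = 9.4862 eV
KE_max = E_photon - φ = 9.4862 - 3.38 = 6.1062 eV

Since eV_s = KE_max:
V_s = KE_max/e = 6.1062 V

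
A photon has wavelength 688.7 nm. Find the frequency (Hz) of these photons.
4.3530e+14 Hz

Using the wave equation: c = fλ

Solving for frequency:
f = c/λ = (3×10⁸ m/s) / (688.7×10⁻⁹ m)
f = 4.3530e+14 Hz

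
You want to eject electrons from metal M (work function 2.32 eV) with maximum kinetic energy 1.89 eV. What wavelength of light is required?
294.50 nm

From Einstein's equation: KE_max = hc/λ - φ

Rearranging for λ:
hc/λ = KE_max + φ
λ = hc/(KE_max + φ)

Required photon energy:
E_photon = KE_max + φ = 1.89 + 2.32 = 4.21 eV

Required wavelength:
λ = hc/E_photon = (6.626×10⁻³⁴)(3×10⁸) / (4.21 × 1.602×10⁻¹⁹)
λ = 294.50 nm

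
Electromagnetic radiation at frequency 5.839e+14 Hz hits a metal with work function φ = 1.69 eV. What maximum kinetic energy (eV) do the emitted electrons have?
0.7248 eV

Using Einstein's photoelectric equation: KE_max = hf - φ

First, calculate the photon energy:
E_photon = hf = (6.626×10⁻³⁴ J·s)(5.839e+14 Hz)
E_photon = 2.4148 eV

Then, the maximum kinetic energy:
KE_max = E_photon - φ = 2.4148 eV - 1.69 eV = 0.7248 eV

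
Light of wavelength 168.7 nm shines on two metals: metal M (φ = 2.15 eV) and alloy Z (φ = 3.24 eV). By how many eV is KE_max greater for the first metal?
1.0900 eV

Using KE_max = hc/λ - φ for each metal:

Photon energy: E = hc/λ = 7.3494 eV

For metal M (φ₁ = 2.15 eV):
KE₁ = E - φ₁ = 7.3494 - 2.15 = 5.1994 eV

For alloy Z (φ₂ = 3.24 eV):
KE₂ = E - φ₂ = 7.3494 - 3.24 = 4.1094 eV

Difference:
ΔKE = KE₁ - KE₂ = 5.1994 - 4.1094 = 1.0900 eV

Note: The difference equals the difference in work functions: 3.24 - 2.15 = 1.09 eV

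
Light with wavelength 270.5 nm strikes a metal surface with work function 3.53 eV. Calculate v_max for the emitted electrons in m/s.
6.0876e+05 m/s

First, find the maximum kinetic energy:
E_photon = hc/λ = 4.5835 eV
KE_max = E_photon - φ = 4.5835 - 3.53 = 1.0535 eV

Convert to Joules: KE_max = 1.0535 × 1.602×10⁻¹⁹ J = 1.6879e-19 J

Then use KE = ½mv² to find velocity:
v = √(2·KE/m) = √(2 × 1.6879e-19 J / 9.109e-31 kg)
v = 6.0876e+05 m/s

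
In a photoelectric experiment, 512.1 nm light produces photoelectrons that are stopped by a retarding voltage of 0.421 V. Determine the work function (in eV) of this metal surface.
2.00 eV

The stopping potential gives the maximum kinetic energy: KE_max = eV_s = 0.421 eV

From Einstein's photoelectric equation: KE_max = hc/λ - φ
Rearranging: φ = hc/λ - KE_max

Calculate photon energy:
E_photon = hc/λ = (6.626×10⁻³⁴ J·s)(3×10⁸ m/s) / (512.1×10⁻⁹ m) = 2.4211 eV

Therefore:
φ = 2.4211 - 0.421 = 2.00 eV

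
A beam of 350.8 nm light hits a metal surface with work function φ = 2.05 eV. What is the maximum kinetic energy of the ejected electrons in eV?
1.4843 eV

Using Einstein's photoelectric equation: KE_max = hf - φ = hc/λ - φ

First, calculate the photon energy:
E_photon = hc/λ = (6.626×10⁻³⁴ J·s)(3×10⁸ m/s) / (350.8×10⁻⁹ m)
E_photon = 3.5343 eV

Then, the maximum kinetic energy:
KE_max = E_photon - φ = 3.5343 eV - 2.05 eV = 1.4843 eV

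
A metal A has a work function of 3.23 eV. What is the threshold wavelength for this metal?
383.85 nm

The threshold wavelength is when the photon energy equals the work function:
hc/λ₀ = φ

Solving for λ₀:
λ₀ = hc/φ = (6.626×10⁻³⁴ J·s)(3×10⁸ m/s) / (3.23 eV × 1.602×10⁻¹⁹ J/eV)
λ₀ = 383.85 nm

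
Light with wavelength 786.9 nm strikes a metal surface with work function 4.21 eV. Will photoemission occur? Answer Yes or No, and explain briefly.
No

For photoemission, the photon energy must exceed the work function.

Photon energy: E = hc/λ = 1.5756 eV
Work function: φ = 4.21 eV

Since E_photon (1.5756 eV) < φ (4.21 eV), photoemission will NOT occur.
The threshold wavelength is λ₀ = hc/φ = 294.5 nm.
Since 786.9 nm > 294.5 nm, the photons lack sufficient energy.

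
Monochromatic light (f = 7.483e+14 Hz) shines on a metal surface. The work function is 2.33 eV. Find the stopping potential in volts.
0.7647 V

The stopping potential V_s satisfies: eV_s = KE_max

First, find KE_max using Einstein's equation:
E_photon = hf = (6.626×10⁻³⁴ J·s)(7.483e+14 Hz) = 3.0947 eV
KE_max = E_photon - φ = 3.0947 - 2.33 = 0.7647 eV

Since eV_s = KE_max:
V_s = KE_max/e = 0.7647 V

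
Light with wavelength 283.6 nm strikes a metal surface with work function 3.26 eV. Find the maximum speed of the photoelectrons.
6.2537e+05 m/s

First, find the maximum kinetic energy:
E_photon = hc/λ = 4.3718 eV
KE_max = E_photon - φ = 4.3718 - 3.26 = 1.1118 eV

Convert to Joules: KE_max = 1.1118 × 1.602×10⁻¹⁹ J = 1.7813e-19 J

Then use KE = ½mv² to find velocity:
v = √(2·KE/m) = √(2 × 1.7813e-19 J / 9.109e-31 kg)
v = 6.2537e+05 m/s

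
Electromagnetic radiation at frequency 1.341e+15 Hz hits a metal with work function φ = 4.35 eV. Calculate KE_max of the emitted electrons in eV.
1.1959 eV

Using Einstein's photoelectric equation: KE_max = hf - φ

First, calculate the photon energy:
E_photon = hf = (6.626×10⁻³⁴ J·s)(1.341e+15 Hz)
E_photon = 5.5459 eV

Then, the maximum kinetic energy:
KE_max = E_photon - φ = 5.5459 eV - 4.35 eV = 1.1959 eV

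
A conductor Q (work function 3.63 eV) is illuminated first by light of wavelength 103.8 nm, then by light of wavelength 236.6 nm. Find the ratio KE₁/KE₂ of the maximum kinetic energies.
5.1635

Using Einstein's equation: KE_max = hc/λ - φ

For λ₁ = 103.8 nm:
E₁ = hc/λ₁ = 11.9445 eV
KE₁ = E₁ - φ = 11.9445 - 3.63 = 8.3145 eV

For λ₂ = 236.6 nm:
E₂ = hc/λ₂ = 5.2402 eV
KE₂ = E₂ - φ = 5.2402 - 3.63 = 1.6102 eV

Ratio: KE₁/KE₂ = 8.3145/1.6102 = 5.1635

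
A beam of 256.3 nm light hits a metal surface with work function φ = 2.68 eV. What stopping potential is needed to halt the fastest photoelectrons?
2.1575 V

The stopping potential V_s satisfies: eV_s = KE_max

First, find KE_max using Einstein's equation:
E_photon = hc/λ = 4.8375 eV
KE_max = E_photon - φ = 4.8375 - 2.68 = 2.1575 eV

Since eV_s = KE_max:
V_s = KE_max/e = 2.1575 V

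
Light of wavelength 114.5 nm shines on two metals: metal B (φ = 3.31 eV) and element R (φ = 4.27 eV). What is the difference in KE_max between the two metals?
0.9600 eV

Using KE_max = hc/λ - φ for each metal:

Photon energy: E = hc/λ = 10.8283 eV

For metal B (φ₁ = 3.31 eV):
KE₁ = E - φ₁ = 10.8283 - 3.31 = 7.5183 eV

For element R (φ₂ = 4.27 eV):
KE₂ = E - φ₂ = 10.8283 - 4.27 = 6.5583 eV

Difference:
ΔKE = KE₁ - KE₂ = 7.5183 - 6.5583 = 0.9600 eV

Note: The difference equals the difference in work functions: 4.27 - 3.31 = 0.96 eV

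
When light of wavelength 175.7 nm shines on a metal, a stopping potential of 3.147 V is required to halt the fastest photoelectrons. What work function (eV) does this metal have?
3.91 eV

The stopping potential gives the maximum kinetic energy: KE_max = eV_s = 3.147 eV

From Einstein's photoelectric equation: KE_max = hc/λ - φ
Rearranging: φ = hc/λ - KE_max

Calculate photon energy:
E_photon = hc/λ = (6.626×10⁻³⁴ J·s)(3×10⁸ m/s) / (175.7×10⁻⁹ m) = 7.0566 eV

Therefore:
φ = 7.0566 - 3.147 = 3.91 eV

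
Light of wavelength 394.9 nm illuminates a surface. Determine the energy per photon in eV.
3.1396 eV

Using E = hf = hc/λ:

E = hc/λ = (6.626×10⁻³⁴ J·s)(3×10⁸ m/s) / (394.9×10⁻⁹ m)
E = 3.1396 eV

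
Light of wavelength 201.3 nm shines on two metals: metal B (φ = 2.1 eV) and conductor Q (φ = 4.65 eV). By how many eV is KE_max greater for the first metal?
2.5500 eV

Using KE_max = hc/λ - φ for each metal:

Photon energy: E = hc/λ = 6.1592 eV

For metal B (φ₁ = 2.1 eV):
KE₁ = E - φ₁ = 6.1592 - 2.1 = 4.0592 eV

For conductor Q (φ₂ = 4.65 eV):
KE₂ = E - φ₂ = 6.1592 - 4.65 = 1.5092 eV

Difference:
ΔKE = KE₁ - KE₂ = 4.0592 - 1.5092 = 2.5500 eV

Note: The difference equals the difference in work functions: 4.65 - 2.1 = 2.55 eV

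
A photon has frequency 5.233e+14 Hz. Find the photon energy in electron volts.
2.1642 eV

Using E = hf:

E = hf = (6.626×10⁻³⁴ J·s)(5.233e+14 Hz)
E = 2.1642 eV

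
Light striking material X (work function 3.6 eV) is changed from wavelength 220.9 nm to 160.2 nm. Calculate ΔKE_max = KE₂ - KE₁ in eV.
2.1267 eV

Using Einstein's equation: KE_max = hc/λ - φ

For λ₁ = 220.9 nm:
KE₁ = hc/λ₁ - φ = 5.6127 - 3.6 = 2.0127 eV

For λ₂ = 160.2 nm:
KE₂ = hc/λ₂ - φ = 7.7393 - 3.6 = 4.1393 eV

Change in KE:
ΔKE = KE₂ - KE₁ = 4.1393 - 2.0127 = 2.1267 eV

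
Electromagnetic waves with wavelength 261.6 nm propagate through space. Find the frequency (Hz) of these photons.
1.1460e+15 Hz

Using the wave equation: c = fλ

Solving for frequency:
f = c/λ = (3×10⁸ m/s) / (261.6×10⁻⁹ m)
f = 1.1460e+15 Hz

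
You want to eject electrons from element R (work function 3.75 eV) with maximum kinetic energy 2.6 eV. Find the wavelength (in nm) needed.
195.25 nm

From Einstein's equation: KE_max = hc/λ - φ

Rearranging for λ:
hc/λ = KE_max + φ
λ = hc/(KE_max + φ)

Required photon energy:
E_photon = KE_max + φ = 2.6 + 3.75 = 6.35 eV

Required wavelength:
λ = hc/E_photon = (6.626×10⁻³⁴)(3×10⁸) / (6.35 × 1.602×10⁻¹⁹)
λ = 195.25 nm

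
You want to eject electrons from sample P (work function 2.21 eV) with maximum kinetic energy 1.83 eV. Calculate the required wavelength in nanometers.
306.89 nm

From Einstein's equation: KE_max = hc/λ - φ

Rearranging for λ:
hc/λ = KE_max + φ
λ = hc/(KE_max + φ)

Required photon energy:
E_photon = KE_max + φ = 1.83 + 2.21 = 4.04 eV

Required wavelength:
λ = hc/E_photon = (6.626×10⁻³⁴)(3×10⁸) / (4.04 × 1.602×10⁻¹⁹)
λ = 306.89 nm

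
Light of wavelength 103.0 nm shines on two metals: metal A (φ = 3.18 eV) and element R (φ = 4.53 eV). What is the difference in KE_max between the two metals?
1.3500 eV

Using KE_max = hc/λ - φ for each metal:

Photon energy: E = hc/λ = 12.0373 eV

For metal A (φ₁ = 3.18 eV):
KE₁ = E - φ₁ = 12.0373 - 3.18 = 8.8573 eV

For element R (φ₂ = 4.53 eV):
KE₂ = E - φ₂ = 12.0373 - 4.53 = 7.5073 eV

Difference:
ΔKE = KE₁ - KE₂ = 8.8573 - 7.5073 = 1.3500 eV

Note: The difference equals the difference in work functions: 4.53 - 3.18 = 1.35 eV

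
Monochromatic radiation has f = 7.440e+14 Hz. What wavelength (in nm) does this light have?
402.95 nm

Using the wave equation: c = fλ

Solving for wavelength:
λ = c/f = (3×10⁸ m/s) / (7.440e+14 Hz)
λ = 402.95 nm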